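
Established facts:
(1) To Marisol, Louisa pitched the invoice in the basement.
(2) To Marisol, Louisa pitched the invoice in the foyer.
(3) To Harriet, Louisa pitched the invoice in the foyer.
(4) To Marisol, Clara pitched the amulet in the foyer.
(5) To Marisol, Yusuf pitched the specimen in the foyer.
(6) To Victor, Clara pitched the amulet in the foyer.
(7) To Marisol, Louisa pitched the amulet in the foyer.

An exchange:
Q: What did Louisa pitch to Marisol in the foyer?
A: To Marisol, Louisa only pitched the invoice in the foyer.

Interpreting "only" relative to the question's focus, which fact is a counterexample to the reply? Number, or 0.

7

The question "What did ...?" targets the thing, so in the reply the focus falls on "the invoice".
"Only" then excludes alternative things while the background — agent = Louisa, recipient = Marisol, setting = in the foyer — is held fixed.
Fact (7) keeps agent = Louisa, recipient = Marisol, setting = in the foyer but has thing = the amulet; that refutes the reply.
(Fact (1) would refute a reading with focus on the setting — but that is not what the question asks.)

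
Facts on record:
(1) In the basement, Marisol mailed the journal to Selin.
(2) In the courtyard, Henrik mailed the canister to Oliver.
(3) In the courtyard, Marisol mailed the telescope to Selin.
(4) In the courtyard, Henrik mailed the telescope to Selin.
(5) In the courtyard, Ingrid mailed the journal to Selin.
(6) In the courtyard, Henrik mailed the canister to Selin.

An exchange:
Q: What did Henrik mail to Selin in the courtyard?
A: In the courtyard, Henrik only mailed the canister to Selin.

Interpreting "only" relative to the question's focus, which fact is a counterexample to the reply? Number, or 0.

The question "What did ...?" targets the thing, so in the reply the focus falls on "the canister".
So "only" ranges over things; the rest (Henrik as agent and Selin as recipient and in the courtyard as setting) is presupposed.
Fact (4) keeps Henrik as agent and Selin as recipient and in the courtyard as setting but has thing = the telescope; that refutes the reply.
(Fact (2) would refute a reading with focus on the recipient — but that is not what the question asks.)

4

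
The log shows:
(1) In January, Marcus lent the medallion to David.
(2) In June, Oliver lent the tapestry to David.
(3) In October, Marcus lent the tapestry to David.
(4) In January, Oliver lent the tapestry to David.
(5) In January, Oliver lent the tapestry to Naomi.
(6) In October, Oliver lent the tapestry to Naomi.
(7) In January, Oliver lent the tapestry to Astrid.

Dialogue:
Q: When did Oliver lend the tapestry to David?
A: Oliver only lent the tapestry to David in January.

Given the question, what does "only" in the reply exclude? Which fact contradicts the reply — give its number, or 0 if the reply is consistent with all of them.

2

Answering "When did ...?" puts focus on the setting — here, "in January".
"Only" then excludes alternative settings while the background — same agent, thing, recipient (Oliver / the tapestry / David) — is held fixed.
Fact (2) shares the background with a different setting (in June) — counterexample.
(Fact (5) would refute a reading with focus on the recipient — but that is not what the question asks.)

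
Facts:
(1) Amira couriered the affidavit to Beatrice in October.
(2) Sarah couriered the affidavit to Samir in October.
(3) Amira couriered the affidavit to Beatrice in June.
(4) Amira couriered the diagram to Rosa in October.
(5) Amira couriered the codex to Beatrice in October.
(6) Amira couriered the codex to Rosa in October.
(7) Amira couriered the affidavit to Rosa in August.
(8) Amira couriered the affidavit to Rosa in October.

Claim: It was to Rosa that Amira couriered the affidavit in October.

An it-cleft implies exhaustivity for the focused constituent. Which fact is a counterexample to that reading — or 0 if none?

1

Focus of the cleft: "Rosa" (the recipient). Presupposed background: Amira as agent and the affidavit as thing and in October as setting.
The exhaustive reading says no other recipient fits that background.
But fact (1) also has Amira as agent and the affidavit as thing and in October as setting, with recipient = Beatrice — so the exhaustive reading fails.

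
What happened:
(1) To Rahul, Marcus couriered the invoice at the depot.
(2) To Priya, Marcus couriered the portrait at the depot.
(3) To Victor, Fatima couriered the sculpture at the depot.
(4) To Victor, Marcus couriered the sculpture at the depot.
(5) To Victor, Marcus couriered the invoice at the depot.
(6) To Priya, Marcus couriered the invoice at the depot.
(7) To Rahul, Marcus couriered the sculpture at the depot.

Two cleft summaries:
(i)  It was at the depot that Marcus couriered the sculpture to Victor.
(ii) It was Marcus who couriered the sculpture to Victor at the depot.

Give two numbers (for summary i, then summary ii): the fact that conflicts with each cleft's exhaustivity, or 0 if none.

(i): focus "at the depot". No fact shares Marcus as agent and the sculpture as thing and Victor as recipient with a different setting. 0.
(ii): focus "Marcus". Looking for the sculpture as thing and Victor as recipient and at the depot as setting with some other agent — fact (3) has Fatima there. Refuted.

0, 3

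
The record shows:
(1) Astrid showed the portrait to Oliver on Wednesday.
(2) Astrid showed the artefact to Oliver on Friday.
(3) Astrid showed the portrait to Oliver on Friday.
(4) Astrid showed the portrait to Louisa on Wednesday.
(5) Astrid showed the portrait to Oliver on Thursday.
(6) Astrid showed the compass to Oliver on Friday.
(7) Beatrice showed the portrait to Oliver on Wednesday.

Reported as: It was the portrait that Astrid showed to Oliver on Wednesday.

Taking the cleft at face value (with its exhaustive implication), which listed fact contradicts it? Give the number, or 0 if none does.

0

Focus of the cleft: "the portrait" (the thing). Presupposed background: agent = Astrid, recipient = Oliver, setting = on Wednesday.
Exhaustivity: the portrait is the only thing satisfying that background.
Every other fact differs from the presupposition on some backgrounded slot, so none challenges the exhaustivity.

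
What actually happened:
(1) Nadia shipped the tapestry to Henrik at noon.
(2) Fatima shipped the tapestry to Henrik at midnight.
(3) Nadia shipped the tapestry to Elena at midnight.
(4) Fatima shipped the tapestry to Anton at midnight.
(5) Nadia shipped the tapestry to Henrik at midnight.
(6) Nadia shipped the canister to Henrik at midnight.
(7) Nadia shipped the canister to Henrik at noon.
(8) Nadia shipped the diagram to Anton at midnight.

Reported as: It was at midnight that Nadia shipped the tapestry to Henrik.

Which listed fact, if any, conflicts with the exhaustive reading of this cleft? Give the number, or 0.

1

Focus of the cleft: "at midnight" (the setting). Presupposed background: agent = Nadia, thing = the tapestry, recipient = Henrik.
Exhaustivity: at midnight is the only setting satisfying that background.
But fact (1) also has agent = Nadia, thing = the tapestry, recipient = Henrik, with setting = at noon — so the exhaustive reading fails.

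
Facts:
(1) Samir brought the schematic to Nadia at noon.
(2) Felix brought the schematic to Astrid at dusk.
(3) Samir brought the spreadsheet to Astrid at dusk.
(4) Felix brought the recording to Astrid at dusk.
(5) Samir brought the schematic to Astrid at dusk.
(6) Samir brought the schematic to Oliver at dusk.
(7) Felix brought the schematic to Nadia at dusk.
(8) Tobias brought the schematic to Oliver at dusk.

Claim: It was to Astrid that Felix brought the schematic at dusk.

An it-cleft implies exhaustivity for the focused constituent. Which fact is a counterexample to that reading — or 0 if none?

Focus of the cleft: "Astrid" (the recipient). Presupposed background: Felix as agent and the schematic as thing and at dusk as setting.
The exhaustive reading says no other recipient fits that background.
Fact (7) shares the background but with recipient = Nadia; exhaustivity is violated.

7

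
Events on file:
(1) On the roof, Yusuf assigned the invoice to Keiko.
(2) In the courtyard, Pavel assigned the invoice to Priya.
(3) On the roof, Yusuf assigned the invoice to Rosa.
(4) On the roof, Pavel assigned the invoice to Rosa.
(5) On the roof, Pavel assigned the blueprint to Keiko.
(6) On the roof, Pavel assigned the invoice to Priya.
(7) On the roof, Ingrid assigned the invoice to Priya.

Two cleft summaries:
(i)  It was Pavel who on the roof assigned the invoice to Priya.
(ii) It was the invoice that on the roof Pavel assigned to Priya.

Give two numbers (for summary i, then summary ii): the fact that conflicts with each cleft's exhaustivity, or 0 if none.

7, 0

(i): focus "Pavel". Looking for same thing, recipient, setting (the invoice / Priya / on the roof) with some other agent — fact (7) has Ingrid there. Refuted.
(ii): focus "the invoice". No fact shares same agent, recipient, setting (Pavel / Priya / on the roof) with a different thing. 0.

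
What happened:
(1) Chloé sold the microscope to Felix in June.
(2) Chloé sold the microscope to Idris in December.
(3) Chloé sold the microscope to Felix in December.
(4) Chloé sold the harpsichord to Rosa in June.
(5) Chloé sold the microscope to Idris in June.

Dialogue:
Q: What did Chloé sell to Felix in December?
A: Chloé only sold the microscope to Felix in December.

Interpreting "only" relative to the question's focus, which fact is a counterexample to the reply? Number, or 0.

0

The question "What did ...?" targets the thing, so in the reply the focus falls on "the microscope".
So "only" ranges over things; the rest (agent = Chloé, recipient = Felix, setting = in December) is presupposed.
No listed fact shares that background with another thing. Nothing contradicts the reply.
(Fact (2) would refute a reading with focus on the recipient — but that is not what the question asks.)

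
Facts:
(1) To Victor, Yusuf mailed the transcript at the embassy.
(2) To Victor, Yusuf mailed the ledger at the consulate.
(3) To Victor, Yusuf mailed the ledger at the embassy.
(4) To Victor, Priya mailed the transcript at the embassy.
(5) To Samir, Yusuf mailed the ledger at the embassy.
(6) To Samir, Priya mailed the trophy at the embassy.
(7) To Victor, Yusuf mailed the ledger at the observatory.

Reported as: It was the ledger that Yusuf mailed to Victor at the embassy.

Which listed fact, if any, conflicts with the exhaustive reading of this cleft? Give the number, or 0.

The cleft puts "the ledger" in focus and presupposes the open proposition with agent = Yusuf, recipient = Victor, setting = at the embassy.
Exhaustivity: the ledger is the only thing satisfying that background.
Fact (1) shares the background but with thing = the transcript; exhaustivity is violated.

1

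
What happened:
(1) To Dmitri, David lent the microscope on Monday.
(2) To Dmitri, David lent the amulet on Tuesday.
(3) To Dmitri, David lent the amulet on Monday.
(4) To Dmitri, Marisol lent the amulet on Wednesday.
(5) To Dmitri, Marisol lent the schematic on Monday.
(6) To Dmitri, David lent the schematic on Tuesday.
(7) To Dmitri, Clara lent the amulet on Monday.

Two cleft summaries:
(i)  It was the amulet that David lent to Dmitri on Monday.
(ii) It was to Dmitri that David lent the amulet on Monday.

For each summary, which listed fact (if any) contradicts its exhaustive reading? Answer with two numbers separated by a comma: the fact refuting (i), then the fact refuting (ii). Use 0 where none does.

1, 0

Summary (i) focuses "the amulet" (the thing); background agent = David, recipient = Dmitri, setting = on Monday. Fact (1) matches that background with thing = the microscope — refutes (i).
Summary (ii) focuses "Dmitri" (the recipient); background agent = David, thing = the amulet, setting = on Monday. No fact matches that background with a different recipient, so 0.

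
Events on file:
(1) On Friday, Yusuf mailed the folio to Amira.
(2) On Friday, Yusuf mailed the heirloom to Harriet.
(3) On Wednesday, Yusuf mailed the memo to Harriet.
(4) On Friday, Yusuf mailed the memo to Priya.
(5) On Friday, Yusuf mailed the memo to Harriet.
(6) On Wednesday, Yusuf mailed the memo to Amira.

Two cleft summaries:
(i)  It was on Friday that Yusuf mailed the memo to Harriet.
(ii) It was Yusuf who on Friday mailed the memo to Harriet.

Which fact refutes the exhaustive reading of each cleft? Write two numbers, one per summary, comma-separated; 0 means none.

3, 0

(i): focus "on Friday". Looking for agent = Yusuf, thing = the memo, recipient = Harriet with some other setting — fact (3) has on Wednesday there. Refuted.
(ii): focus "Yusuf". No fact shares thing = the memo, recipient = Harriet, setting = on Friday with a different agent. 0.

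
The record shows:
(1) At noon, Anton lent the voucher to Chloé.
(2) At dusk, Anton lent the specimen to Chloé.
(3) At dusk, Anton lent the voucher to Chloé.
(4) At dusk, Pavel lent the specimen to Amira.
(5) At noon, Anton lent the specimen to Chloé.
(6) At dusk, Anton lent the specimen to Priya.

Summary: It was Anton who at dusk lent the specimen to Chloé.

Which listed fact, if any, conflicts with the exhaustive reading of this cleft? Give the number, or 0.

Focus of the cleft: "Anton" (the agent). Presupposed background: the specimen as thing and Chloé as recipient and at dusk as setting.
Exhaustivity: Anton is the only agent satisfying that background.
Every other fact differs from the presupposition on some backgrounded slot, so none challenges the exhaustivity.

0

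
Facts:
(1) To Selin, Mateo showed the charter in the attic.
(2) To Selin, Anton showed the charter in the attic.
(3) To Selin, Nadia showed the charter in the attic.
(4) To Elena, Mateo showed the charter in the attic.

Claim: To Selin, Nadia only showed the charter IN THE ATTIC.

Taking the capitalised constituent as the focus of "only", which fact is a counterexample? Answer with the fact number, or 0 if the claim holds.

0

The capitals mark "in the attic" as focus. So "only" rules out other settings, with the rest (same agent, thing, recipient (Nadia / the charter / Selin)) as background.
No fact matches same agent, thing, recipient (Nadia / the charter / Selin) with a different setting — every other fact differs on at least one backgrounded slot. So no fact refutes it.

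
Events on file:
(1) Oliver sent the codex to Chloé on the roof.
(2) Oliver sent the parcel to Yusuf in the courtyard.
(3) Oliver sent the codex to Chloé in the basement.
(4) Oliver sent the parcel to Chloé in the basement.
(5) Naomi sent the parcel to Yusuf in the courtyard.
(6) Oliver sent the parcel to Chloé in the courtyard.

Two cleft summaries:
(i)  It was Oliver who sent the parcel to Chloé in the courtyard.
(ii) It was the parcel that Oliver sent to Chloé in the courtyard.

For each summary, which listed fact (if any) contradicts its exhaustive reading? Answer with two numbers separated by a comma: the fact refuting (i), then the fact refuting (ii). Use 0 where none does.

Summary (i) focuses "Oliver" (the agent); background the parcel as thing and Chloé as recipient and in the courtyard as setting. No fact matches that background with a different agent, so 0.
Summary (ii) focuses "the parcel" (the thing); background Oliver as agent and Chloé as recipient and in the courtyard as setting. No fact matches that background with a different thing, so 0.

0, 0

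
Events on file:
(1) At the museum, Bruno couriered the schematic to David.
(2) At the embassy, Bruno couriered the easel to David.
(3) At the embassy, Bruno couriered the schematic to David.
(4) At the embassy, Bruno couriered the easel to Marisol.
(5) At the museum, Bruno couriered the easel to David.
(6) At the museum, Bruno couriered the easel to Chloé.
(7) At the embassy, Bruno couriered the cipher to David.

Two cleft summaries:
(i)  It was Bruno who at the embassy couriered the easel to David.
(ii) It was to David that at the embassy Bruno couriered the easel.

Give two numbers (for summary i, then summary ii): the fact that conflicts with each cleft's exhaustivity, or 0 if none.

(i): focus "Bruno". No fact shares thing = the easel, recipient = David, setting = at the embassy with a different agent. 0.
(ii): focus "David". Looking for agent = Bruno, thing = the easel, setting = at the embassy with some other recipient — fact (4) has Marisol there. Refuted.

0, 4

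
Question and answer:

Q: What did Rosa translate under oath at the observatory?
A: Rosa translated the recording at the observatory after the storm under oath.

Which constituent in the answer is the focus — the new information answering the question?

the recording

The wh-word "what" asks about the direct object.
In the answer, "Rosa", "under oath" and "at the observatory" are given — repeated from the question.
"after the storm" is also new, but it specifies the time, which is not what the question asks about — so it is not the focus.
The constituent filling the direct object gap is "the recording"; that is the focus.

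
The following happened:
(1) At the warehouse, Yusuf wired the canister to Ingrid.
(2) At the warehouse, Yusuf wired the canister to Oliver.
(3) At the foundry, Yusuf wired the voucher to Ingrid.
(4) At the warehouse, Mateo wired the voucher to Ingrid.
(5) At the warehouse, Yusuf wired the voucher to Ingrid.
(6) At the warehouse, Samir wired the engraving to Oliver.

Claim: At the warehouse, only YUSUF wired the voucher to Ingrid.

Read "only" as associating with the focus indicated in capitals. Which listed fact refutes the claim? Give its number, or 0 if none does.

4

The capitals mark "Yusuf" as focus. So "only" rules out other agents, with the rest (same thing, recipient, setting (the voucher / Ingrid / at the warehouse)) as background.
Fact (4) shares the background but differs in agent (Mateo) — a counterexample.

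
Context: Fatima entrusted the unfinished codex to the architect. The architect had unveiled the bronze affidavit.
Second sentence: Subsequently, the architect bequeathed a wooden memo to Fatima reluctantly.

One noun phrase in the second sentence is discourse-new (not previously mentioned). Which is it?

a wooden memo

"the architect" and "Fatima" in the second sentence are given — already mentioned in the context.
"a wooden memo" has no antecedent in the context; it is discourse-new (the indefinite article also signals a new referent).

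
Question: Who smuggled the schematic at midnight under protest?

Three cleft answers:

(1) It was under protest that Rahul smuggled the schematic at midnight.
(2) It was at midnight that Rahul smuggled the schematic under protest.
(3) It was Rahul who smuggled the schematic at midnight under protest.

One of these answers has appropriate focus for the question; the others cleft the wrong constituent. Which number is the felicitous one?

The question word "who" targets the subject (agent).
Option (1) clefts "under protest" — the manner, not what was asked.
Option (2) clefts "at midnight" — the time, not what was asked.
Option (3) clefts "Rahul" — that matches what the question asks about.
So the congruent reply is (3).

3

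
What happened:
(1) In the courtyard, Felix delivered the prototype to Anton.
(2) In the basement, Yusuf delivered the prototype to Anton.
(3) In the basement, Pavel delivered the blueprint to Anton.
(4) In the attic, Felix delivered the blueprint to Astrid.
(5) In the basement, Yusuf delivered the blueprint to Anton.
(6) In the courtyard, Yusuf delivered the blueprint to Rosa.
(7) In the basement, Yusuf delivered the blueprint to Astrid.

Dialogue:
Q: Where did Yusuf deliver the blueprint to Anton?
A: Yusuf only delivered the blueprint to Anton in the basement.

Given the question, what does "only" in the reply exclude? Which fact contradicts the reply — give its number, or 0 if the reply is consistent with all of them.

The question "Where did ...?" targets the setting, so in the reply the focus falls on "in the basement".
So "only" ranges over settings; the rest (same agent, thing, recipient (Yusuf / the blueprint / Anton)) is presupposed.
No listed fact shares that background with another setting. Nothing contradicts the reply.
(Fact (2) would refute a reading with focus on the thing — but that is not what the question asks.)

0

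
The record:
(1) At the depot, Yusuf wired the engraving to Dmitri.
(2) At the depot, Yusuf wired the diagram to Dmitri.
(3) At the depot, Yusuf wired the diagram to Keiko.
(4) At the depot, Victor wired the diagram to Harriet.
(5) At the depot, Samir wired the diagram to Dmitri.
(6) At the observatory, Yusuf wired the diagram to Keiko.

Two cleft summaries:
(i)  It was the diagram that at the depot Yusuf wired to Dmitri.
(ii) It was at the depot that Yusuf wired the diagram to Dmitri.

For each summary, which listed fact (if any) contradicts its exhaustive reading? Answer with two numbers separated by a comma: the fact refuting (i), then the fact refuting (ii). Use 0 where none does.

1, 0

Summary (i) focuses "the diagram" (the thing); background Yusuf as agent and Dmitri as recipient and at the depot as setting. Fact (1) matches that background with thing = the engraving — refutes (i).
Summary (ii) focuses "at the depot" (the setting); background Yusuf as agent and the diagram as thing and Dmitri as recipient. No fact matches that background with a different setting, so 0.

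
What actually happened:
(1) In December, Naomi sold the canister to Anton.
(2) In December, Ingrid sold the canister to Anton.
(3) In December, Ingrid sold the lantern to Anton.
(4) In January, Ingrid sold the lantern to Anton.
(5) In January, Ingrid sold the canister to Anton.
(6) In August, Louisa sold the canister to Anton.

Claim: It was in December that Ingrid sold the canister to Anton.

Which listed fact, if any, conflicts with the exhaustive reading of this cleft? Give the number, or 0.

5

The cleft puts "in December" in focus and presupposes the open proposition with same agent, thing, recipient (Ingrid / the canister / Anton).
Exhaustivity: in December is the only setting satisfying that background.
But fact (5) also has same agent, thing, recipient (Ingrid / the canister / Anton), with setting = in January — so the exhaustive reading fails.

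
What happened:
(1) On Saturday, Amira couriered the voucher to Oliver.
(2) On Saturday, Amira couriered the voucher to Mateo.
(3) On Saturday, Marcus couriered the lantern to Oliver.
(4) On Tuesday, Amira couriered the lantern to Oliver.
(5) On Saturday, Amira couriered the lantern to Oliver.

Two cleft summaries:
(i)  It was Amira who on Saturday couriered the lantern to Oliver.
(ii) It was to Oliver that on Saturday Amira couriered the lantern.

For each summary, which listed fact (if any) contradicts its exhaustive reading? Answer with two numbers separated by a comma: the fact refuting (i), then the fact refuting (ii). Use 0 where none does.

(i): focus "Amira". Looking for thing = the lantern, recipient = Oliver, setting = on Saturday with some other agent — fact (3) has Marcus there. Refuted.
(ii): focus "Oliver". No fact shares agent = Amira, thing = the lantern, setting = on Saturday with a different recipient. 0.

3, 0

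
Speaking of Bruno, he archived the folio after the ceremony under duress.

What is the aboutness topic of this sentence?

The construction explicitly marks "Bruno" as what the sentence is about — the topic.
The remainder of the clause is the comment (what is said about the topic).

Bruno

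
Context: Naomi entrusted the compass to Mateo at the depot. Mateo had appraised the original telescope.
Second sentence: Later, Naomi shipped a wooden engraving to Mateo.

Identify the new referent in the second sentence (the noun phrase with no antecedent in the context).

a wooden engraving

"Naomi" and "Mateo" in the second sentence are given — already mentioned in the context.
"a wooden engraving" has no antecedent in the context; it is discourse-new (the indefinite article also signals a new referent).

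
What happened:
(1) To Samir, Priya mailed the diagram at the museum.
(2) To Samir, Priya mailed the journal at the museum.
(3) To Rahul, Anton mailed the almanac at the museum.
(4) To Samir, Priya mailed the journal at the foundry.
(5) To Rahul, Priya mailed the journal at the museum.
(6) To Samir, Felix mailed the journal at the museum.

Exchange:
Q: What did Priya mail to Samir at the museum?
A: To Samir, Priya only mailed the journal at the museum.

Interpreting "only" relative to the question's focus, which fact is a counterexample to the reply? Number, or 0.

1

The question "What did ...?" targets the thing, so in the reply the focus falls on "the journal".
So "only" ranges over things; the rest (same agent, recipient, setting (Priya / Samir / at the museum)) is presupposed.
Fact (1) keeps same agent, recipient, setting (Priya / Samir / at the museum) but has thing = the diagram; that refutes the reply.
(Fact (4) would refute a reading with focus on the setting — but that is not what the question asks.)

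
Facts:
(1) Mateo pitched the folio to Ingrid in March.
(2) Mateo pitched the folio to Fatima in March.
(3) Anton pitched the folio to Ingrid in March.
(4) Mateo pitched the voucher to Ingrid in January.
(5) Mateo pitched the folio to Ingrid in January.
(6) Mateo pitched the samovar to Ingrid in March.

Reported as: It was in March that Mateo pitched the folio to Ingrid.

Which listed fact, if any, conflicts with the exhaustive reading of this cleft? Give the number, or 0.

Focus of the cleft: "in March" (the setting). Presupposed background: Mateo as agent and the folio as thing and Ingrid as recipient.
The exhaustive reading says no other setting fits that background.
Fact (5) shares the background but with setting = in January; exhaustivity is violated.

5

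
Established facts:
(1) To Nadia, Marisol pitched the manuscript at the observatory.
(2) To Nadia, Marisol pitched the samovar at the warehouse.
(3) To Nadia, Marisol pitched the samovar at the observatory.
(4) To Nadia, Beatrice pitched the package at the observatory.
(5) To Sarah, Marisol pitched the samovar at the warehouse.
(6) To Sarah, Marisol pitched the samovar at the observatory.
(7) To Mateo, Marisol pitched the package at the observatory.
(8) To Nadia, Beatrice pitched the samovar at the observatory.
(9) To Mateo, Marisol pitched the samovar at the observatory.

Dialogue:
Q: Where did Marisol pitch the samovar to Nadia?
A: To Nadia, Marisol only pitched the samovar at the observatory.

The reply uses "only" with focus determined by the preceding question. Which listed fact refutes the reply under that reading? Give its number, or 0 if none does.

The question "Where did ...?" targets the setting, so in the reply the focus falls on "at the observatory".
So "only" ranges over settings; the rest (Marisol as agent and the samovar as thing and Nadia as recipient) is presupposed.
Fact (2) shares the background with a different setting (at the warehouse) — counterexample.
(Fact (1) would refute a reading with focus on the thing — but that is not what the question asks.)

2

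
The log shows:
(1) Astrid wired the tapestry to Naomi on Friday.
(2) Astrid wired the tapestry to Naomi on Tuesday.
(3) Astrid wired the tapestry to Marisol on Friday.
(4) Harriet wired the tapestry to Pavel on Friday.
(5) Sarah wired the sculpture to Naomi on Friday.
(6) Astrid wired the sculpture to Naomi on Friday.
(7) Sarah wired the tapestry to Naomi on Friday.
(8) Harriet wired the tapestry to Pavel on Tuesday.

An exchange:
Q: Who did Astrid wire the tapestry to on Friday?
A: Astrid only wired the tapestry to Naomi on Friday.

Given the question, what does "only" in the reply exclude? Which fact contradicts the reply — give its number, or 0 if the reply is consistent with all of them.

3

Answering "Who did ... to ...?" puts focus on the recipient — here, "Naomi".
So "only" ranges over recipients; the rest (Astrid as agent and the tapestry as thing and on Friday as setting) is presupposed.
Fact (3) shares the background with a different recipient (Marisol) — counterexample.
(Fact (2) would refute a reading with focus on the setting — but that is not what the question asks.)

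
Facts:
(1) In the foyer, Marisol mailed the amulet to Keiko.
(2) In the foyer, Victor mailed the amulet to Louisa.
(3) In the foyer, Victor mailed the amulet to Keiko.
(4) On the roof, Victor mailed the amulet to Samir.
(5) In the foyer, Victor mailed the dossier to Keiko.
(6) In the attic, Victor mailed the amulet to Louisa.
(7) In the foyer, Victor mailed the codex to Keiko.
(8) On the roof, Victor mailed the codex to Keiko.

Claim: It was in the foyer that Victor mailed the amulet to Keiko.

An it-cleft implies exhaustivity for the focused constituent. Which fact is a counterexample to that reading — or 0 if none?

0

The cleft puts "in the foyer" in focus and presupposes the open proposition with Victor as agent and the amulet as thing and Keiko as recipient.
The exhaustive reading says no other setting fits that background.
No listed fact matches the background with a different setting. Exhaustivity holds.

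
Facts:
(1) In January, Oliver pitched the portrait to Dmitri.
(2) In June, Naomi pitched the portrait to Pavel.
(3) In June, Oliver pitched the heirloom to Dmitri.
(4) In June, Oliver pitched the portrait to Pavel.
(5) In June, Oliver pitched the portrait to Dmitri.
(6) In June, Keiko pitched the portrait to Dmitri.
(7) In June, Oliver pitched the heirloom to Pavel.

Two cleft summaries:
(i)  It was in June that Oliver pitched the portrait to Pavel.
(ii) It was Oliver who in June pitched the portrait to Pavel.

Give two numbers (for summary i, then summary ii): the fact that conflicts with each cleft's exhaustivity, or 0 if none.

Summary (i) focuses "in June" (the setting); background Oliver as agent and the portrait as thing and Pavel as recipient. No fact matches that background with a different setting, so 0.
Summary (ii) focuses "Oliver" (the agent); background the portrait as thing and Pavel as recipient and in June as setting. Fact (2) matches that background with agent = Naomi — refutes (ii).

0, 2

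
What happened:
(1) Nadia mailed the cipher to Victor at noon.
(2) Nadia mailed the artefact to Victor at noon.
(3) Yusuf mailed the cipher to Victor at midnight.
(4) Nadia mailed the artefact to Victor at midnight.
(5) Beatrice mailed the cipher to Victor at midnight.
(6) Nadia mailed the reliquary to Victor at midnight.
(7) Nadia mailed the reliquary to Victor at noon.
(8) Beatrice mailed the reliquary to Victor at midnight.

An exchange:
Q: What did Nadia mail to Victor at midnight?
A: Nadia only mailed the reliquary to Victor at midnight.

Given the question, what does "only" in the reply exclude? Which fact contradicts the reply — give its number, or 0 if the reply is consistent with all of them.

Answering "What did ...?" puts focus on the thing — here, "the reliquary".
So "only" ranges over things; the rest (Nadia as agent and Victor as recipient and at midnight as setting) is presupposed.
Fact (4) keeps Nadia as agent and Victor as recipient and at midnight as setting but has thing = the artefact; that refutes the reply.
(Fact (7) would refute a reading with focus on the setting — but that is not what the question asks.)

4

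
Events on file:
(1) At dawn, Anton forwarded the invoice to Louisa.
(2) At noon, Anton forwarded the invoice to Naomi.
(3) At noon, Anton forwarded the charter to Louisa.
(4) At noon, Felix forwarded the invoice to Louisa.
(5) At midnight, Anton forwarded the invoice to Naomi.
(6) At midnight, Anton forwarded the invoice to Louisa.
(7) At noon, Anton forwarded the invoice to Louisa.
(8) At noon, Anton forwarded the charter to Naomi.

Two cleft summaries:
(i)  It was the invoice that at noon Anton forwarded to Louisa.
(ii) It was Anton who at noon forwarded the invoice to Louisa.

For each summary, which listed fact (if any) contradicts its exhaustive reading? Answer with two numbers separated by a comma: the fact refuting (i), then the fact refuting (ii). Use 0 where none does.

3, 4

Summary (i) focuses "the invoice" (the thing); background Anton as agent and Louisa as recipient and at noon as setting. Fact (3) matches that background with thing = the charter — refutes (i).
Summary (ii) focuses "Anton" (the agent); background the invoice as thing and Louisa as recipient and at noon as setting. Fact (4) matches that background with agent = Felix — refutes (ii).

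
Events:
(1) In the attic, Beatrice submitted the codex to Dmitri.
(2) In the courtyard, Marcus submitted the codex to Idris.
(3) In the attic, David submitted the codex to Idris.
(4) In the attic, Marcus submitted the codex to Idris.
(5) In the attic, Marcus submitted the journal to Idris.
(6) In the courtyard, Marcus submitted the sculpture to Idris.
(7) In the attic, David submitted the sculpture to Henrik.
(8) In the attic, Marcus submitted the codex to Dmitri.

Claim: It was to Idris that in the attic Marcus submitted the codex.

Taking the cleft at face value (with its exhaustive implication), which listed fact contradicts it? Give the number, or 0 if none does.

Focus of the cleft: "Idris" (the recipient). Presupposed background: same agent, thing, setting (Marcus / the codex / in the attic).
Exhaustivity: Idris is the only recipient satisfying that background.
Fact (8) shares the background but with recipient = Dmitri; exhaustivity is violated.

8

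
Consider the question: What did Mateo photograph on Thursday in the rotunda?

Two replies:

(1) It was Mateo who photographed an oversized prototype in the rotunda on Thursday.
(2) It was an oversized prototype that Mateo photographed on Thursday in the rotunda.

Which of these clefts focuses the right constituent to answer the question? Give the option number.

2

The question word "what" targets the direct object.
Option (1) clefts "Mateo" — the subject (agent), not what was asked.
Option (2) clefts "an oversized prototype" — that matches what the question asks about.
So the congruent reply is (2).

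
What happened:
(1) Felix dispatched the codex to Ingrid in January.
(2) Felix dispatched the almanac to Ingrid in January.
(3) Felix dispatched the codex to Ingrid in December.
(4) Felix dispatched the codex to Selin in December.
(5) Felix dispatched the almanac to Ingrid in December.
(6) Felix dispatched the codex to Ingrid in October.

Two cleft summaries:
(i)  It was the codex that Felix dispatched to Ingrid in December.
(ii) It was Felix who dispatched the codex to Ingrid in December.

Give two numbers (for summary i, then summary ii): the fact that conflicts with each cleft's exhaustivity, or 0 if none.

Summary (i) focuses "the codex" (the thing); background same agent, recipient, setting (Felix / Ingrid / in December). Fact (5) matches that background with thing = the almanac — refutes (i).
Summary (ii) focuses "Felix" (the agent); background same thing, recipient, setting (the codex / Ingrid / in December). No fact matches that background with a different agent, so 0.

5, 0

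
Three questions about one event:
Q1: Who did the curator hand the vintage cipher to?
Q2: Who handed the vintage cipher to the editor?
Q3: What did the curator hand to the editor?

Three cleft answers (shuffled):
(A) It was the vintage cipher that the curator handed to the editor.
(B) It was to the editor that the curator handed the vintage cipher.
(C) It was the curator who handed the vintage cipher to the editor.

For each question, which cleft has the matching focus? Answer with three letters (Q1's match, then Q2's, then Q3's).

Q1 asks about the recipient; cleft (B) focuses "to the editor", which is the recipient — so Q1 → B.
Q2 asks about the subject (agent); cleft (C) focuses "the curator", which is the subject (agent) — so Q2 → C.
Q3 asks about the direct object; cleft (A) focuses "the vintage cipher", which is the direct object — so Q3 → A.
Mapping: Q1→B, Q2→C, Q3→A.

BCA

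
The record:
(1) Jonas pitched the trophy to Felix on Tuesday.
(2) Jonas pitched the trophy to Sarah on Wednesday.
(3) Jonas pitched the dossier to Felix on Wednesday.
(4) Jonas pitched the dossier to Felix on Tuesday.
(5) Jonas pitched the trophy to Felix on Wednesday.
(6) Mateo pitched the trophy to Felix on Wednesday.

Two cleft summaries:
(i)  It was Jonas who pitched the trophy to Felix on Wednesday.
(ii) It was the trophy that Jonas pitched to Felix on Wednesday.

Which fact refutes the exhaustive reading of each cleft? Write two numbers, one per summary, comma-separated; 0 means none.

Summary (i) focuses "Jonas" (the agent); background thing = the trophy, recipient = Felix, setting = on Wednesday. Fact (6) matches that background with agent = Mateo — refutes (i).
Summary (ii) focuses "the trophy" (the thing); background agent = Jonas, recipient = Felix, setting = on Wednesday. Fact (3) matches that background with thing = the dossier — refutes (ii).

6, 3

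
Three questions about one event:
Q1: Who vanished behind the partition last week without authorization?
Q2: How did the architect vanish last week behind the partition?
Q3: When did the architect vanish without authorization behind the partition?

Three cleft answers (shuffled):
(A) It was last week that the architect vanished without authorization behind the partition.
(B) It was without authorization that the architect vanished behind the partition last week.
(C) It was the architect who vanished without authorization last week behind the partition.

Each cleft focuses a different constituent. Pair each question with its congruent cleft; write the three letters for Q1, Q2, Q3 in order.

CBA

Q1 asks about the subject (agent); cleft (C) focuses "the architect", which is the subject (agent) — so Q1 → C.
Q2 asks about the manner; cleft (B) focuses "without authorization", which is the manner — so Q2 → B.
Q3 asks about the time; cleft (A) focuses "last week", which is the time — so Q3 → A.
Mapping: Q1→C, Q2→B, Q3→A.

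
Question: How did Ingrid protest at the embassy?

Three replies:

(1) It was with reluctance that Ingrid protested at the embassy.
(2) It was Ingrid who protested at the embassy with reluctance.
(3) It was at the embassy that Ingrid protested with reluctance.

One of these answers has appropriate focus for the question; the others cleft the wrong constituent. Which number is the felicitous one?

1

The question word "how" targets the manner.
Option (1) clefts "with reluctance" — that matches what the question asks about.
Option (2) clefts "Ingrid" — the subject (agent), not what was asked.
Option (3) clefts "at the embassy" — the location, not what was asked.
So the congruent reply is (1).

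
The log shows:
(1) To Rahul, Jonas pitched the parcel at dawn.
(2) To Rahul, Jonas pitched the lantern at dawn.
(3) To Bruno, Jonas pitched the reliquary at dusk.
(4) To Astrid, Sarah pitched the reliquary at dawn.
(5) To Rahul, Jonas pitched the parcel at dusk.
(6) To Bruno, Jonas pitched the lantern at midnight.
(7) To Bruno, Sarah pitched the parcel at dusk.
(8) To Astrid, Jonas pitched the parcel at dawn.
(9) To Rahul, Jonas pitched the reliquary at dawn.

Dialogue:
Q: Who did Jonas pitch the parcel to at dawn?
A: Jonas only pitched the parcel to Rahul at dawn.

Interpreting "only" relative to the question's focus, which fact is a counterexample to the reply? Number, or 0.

8

Answering "Who did ... to ...?" puts focus on the recipient — here, "Rahul".
So "only" ranges over recipients; the rest (same agent, thing, setting (Jonas / the parcel / at dawn)) is presupposed.
Fact (8) keeps same agent, thing, setting (Jonas / the parcel / at dawn) but has recipient = Astrid; that refutes the reply.
(Fact (5) would refute a reading with focus on the setting — but that is not what the question asks.)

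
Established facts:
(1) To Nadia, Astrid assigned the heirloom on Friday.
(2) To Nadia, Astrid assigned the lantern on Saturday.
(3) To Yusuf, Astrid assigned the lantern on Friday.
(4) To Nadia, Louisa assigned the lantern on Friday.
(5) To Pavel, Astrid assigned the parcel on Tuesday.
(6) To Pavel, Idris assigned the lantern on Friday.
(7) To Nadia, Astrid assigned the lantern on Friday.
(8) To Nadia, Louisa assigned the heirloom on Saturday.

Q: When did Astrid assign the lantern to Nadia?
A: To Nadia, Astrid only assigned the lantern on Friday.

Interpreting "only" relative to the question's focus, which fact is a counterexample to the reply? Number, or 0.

2

The question "When did ...?" targets the setting, so in the reply the focus falls on "on Friday".
"Only" then excludes alternative settings while the background — agent = Astrid, thing = the lantern, recipient = Nadia — is held fixed.
Fact (2) shares the background with a different setting (on Saturday) — counterexample.
(Fact (3) would refute a reading with focus on the recipient — but that is not what the question asks.)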